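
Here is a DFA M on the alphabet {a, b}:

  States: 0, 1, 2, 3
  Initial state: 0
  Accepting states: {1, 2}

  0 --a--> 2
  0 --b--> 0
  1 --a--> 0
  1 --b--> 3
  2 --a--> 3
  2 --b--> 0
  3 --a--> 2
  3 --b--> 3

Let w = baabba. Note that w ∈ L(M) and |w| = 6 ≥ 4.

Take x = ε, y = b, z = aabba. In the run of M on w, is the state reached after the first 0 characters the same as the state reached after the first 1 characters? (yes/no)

Run of M on the first 1 characters of w = b:
  step 0: 0  (start)
  step 1: 0  (read b: 0→0)

After x (step 0): 0. After xy (step 1): 0.
They match, so y = b drives M around a cycle from 0 back to itself; pumping y any number of times keeps M in 0 before reading z, and xyⁱz ∈ L(M) for every i ≥ 0.

yes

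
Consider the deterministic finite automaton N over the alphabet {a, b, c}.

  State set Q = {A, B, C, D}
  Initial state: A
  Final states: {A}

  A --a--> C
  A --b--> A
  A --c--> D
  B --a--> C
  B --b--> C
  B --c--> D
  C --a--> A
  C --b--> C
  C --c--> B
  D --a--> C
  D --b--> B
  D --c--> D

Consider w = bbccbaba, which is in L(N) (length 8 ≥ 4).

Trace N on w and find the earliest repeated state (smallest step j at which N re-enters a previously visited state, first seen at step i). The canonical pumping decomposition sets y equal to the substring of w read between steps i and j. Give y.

Run of N on w = b b c c b a b a:
  step 0: A  (start)
  step 1: A  (read b: A→A)   ← first repeat (A seen earlier)
  step 2: A  (read b: A→A)
  step 3: D  (read c: A→D)
  step 4: D  (read c: D→D)
  step 5: B  (read b: D→B)
  step 6: C  (read a: B→C)
  step 7: C  (read b: C→C)
  step 8: A  (read a: C→A)

So i = 0, j = 1, giving x = w[0:0] = ε, y = w[0:1] = b, z = w[1:8] = bccbaba.
Check: |xy| = 1 ≤ 4 and |y| = 1 ≥ 1. Reading y takes N from A back to A, so every xyⁱz is accepted.
Since N has 4 states, any run of length ≥ 4 visits 4+1 states, so by pigeonhole some state repeats within the first 4 steps — that repeat gives the pumpable loop.

b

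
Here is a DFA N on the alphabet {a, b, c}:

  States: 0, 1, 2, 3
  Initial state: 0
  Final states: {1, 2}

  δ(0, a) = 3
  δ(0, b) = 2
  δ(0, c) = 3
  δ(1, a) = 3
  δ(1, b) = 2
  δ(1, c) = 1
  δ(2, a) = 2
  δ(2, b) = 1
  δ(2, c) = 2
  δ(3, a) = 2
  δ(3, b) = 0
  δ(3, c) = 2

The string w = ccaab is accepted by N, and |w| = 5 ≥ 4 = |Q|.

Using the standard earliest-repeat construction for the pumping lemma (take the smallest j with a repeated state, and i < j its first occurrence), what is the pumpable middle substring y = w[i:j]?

a

Run of N on w = c c a a b:
  step 0: 0  (start)
  step 1: 3  (read c: 0→3)
  step 2: 2  (read c: 3→2)
  step 3: 2  (read a: 2→2)   ← first repeat (2 seen earlier)
  step 4: 2  (read a: 2→2)
  step 5: 1  (read b: 2→1)

So i = 2, j = 3, giving x = w[0:2] = cc, y = w[2:3] = a, z = w[3:5] = ab.
Check: |xy| = 3 ≤ 4 and |y| = 1 ≥ 1. Reading y takes N from 2 back to 2, so every xyⁱz is accepted.
The DFA has 4 states, so the proof of the pumping lemma guarantees a repeated state among the first 4+1 visited; the segment between the two visits is the pumpable y.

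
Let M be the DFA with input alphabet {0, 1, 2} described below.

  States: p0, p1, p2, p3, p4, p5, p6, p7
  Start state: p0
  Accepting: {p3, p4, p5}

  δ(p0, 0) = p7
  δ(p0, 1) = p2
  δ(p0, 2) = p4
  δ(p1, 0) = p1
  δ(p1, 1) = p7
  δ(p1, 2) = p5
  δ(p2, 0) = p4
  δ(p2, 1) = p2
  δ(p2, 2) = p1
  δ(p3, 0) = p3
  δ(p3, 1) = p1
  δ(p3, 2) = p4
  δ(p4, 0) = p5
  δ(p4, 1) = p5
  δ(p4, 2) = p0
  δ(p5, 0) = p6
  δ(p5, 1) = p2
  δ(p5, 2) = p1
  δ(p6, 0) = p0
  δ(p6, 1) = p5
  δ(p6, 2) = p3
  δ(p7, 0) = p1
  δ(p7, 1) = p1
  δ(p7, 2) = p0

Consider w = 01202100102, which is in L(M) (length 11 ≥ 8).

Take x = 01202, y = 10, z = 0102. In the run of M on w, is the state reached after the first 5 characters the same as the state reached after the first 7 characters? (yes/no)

no

Run of M on the first 7 characters of w = 0 1 2 0 2 1 0:
  step 0: p0  (start)
  step 1: p7  (read 0: p0→p7)
  step 2: p1  (read 1: p7→p1)
  step 3: p5  (read 2: p1→p5)
  step 4: p6  (read 0: p5→p6)
  step 5: p3  (read 2: p6→p3)
  step 6: p1  (read 1: p3→p1)
  step 7: p1  (read 0: p1→p1)

After x (step 5): p3. After xy (step 7): p1.
They differ (p3 ≠ p1), so y is not a cycle from the state after x; this split is not the one the pumping-lemma construction produces, and pumping y need not keep the string in L(M).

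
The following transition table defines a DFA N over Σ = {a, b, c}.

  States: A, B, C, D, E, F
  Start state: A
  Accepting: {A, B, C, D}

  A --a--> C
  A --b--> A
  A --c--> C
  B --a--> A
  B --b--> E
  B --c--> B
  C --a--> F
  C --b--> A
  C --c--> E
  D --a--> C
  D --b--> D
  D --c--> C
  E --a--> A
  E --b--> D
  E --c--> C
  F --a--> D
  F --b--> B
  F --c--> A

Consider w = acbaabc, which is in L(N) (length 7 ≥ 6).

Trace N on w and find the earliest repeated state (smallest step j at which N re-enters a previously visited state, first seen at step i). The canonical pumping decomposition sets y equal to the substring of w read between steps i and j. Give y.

Run of N on w = a c b a a b c:
  step 0: A  (start)
  step 1: C  (read a: A→C)
  step 2: E  (read c: C→E)
  step 3: D  (read b: E→D)
  step 4: C  (read a: D→C)   ← first repeat (C seen earlier)
  step 5: F  (read a: C→F)
  step 6: B  (read b: F→B)
  step 7: B  (read c: B→B)

So i = 1, j = 4, giving x = w[0:1] = a, y = w[1:4] = cba, z = w[4:7] = abc.
Check: |xy| = 4 ≤ 6 and |y| = 3 ≥ 1. Reading y takes N from C back to C, so every xyⁱz is accepted.

cba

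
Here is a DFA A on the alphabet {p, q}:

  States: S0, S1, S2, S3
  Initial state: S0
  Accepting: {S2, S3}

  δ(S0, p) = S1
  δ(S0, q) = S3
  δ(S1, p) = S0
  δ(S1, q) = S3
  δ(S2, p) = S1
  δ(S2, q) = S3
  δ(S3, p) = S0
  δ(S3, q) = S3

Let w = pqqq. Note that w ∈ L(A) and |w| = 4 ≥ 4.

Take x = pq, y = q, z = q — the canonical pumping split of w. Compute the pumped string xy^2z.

xy^2z = pq·q·q·q = pqqqq.
Reading y = q takes A from S3 back to S3, so after x·y·y the machine is still in S3, and z then leads to the accepting state S3. Hence pqqqq ∈ L(A).

pqqqq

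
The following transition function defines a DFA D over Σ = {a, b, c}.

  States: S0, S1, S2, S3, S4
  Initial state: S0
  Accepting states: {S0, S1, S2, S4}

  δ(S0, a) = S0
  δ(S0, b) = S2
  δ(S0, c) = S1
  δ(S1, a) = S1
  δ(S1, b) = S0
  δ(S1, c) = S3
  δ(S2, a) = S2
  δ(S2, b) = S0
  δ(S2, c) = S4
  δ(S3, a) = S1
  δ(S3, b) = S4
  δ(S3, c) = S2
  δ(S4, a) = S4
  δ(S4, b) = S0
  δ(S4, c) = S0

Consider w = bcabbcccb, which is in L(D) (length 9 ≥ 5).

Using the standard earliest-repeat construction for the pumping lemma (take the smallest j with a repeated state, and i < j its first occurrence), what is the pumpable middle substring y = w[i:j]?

State sequence: S0 -b-> S2 -c-> S4 -a-> S4 -b-> S0 -b-> S2 -c-> S4 -c-> S0 -c-> S1 -b-> S0
First repeat at step 3: S4 was already visited.

So i = 2, j = 3, giving x = w[0:2] = bc, y = w[2:3] = a, z = w[3:9] = bbcccb.
Check: |xy| = 3 ≤ 5 and |y| = 1 ≥ 1. Reading y takes D from S4 back to S4, so every xyⁱz is accepted.

a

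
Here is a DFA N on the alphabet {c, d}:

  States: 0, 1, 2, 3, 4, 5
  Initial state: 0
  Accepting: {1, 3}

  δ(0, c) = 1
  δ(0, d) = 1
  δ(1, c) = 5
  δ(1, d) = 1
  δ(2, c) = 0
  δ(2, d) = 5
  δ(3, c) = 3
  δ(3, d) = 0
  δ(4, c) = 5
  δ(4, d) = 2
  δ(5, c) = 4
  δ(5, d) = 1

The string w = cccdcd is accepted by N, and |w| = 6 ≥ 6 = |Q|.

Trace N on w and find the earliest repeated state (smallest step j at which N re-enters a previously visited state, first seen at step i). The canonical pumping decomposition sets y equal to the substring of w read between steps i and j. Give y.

cccdc

State sequence: 0 -c-> 1 -c-> 5 -c-> 4 -d-> 2 -c-> 0 -d-> 1
First repeat at step 5: 0 was already visited.

So i = 0, j = 5, giving x = w[0:0] = ε, y = w[0:5] = cccdc, z = w[5:6] = d.
Check: |xy| = 5 ≤ 6 and |y| = 5 ≥ 1. Reading y takes N from 0 back to 0, so every xyⁱz is accepted.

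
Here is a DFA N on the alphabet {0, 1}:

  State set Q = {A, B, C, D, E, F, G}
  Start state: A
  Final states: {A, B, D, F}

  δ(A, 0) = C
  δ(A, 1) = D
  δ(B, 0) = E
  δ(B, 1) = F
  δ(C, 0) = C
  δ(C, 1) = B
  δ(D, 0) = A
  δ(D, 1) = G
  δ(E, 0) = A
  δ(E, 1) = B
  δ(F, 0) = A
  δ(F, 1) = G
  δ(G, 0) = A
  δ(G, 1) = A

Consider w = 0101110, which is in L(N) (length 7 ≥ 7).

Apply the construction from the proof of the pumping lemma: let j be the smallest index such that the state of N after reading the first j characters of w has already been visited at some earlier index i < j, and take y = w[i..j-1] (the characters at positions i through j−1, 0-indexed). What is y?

Run of N on w = 0 1 0 1 1 1 0:
  step 0: A  (start)
  step 1: C  (read 0: A→C)
  step 2: B  (read 1: C→B)
  step 3: E  (read 0: B→E)
  step 4: B  (read 1: E→B)   ← first repeat (B seen earlier)
  step 5: F  (read 1: B→F)
  step 6: G  (read 1: F→G)
  step 7: A  (read 0: G→A)

So i = 2, j = 4, giving x = w[0:2] = 01, y = w[2:4] = 01, z = w[4:7] = 110.
Check: |xy| = 4 ≤ 7 and |y| = 2 ≥ 1. Reading y takes N from B back to B, so every xyⁱz is accepted.
Pumping length from the standard proof: p = 7 (the number of states). The repeated state found above gives |xy| = j ≤ 7 and |y| = j − i ≥ 1.

01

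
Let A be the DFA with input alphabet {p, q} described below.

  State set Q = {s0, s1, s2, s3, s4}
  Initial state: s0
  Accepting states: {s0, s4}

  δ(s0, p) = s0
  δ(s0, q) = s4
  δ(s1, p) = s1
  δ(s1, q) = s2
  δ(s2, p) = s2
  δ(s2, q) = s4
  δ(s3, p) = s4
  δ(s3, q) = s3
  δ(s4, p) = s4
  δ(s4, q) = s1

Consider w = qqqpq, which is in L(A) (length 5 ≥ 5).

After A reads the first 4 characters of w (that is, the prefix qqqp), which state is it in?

s2

Run of A on the first 4 characters of w = q q q p:
  step 0: s0  (start)
  step 1: s4  (read q: s0→s4)
  step 2: s1  (read q: s4→s1)
  step 3: s2  (read q: s1→s2)
  step 4: s2  (read p: s2→s2)

After reading 4 characters, A is in state s2.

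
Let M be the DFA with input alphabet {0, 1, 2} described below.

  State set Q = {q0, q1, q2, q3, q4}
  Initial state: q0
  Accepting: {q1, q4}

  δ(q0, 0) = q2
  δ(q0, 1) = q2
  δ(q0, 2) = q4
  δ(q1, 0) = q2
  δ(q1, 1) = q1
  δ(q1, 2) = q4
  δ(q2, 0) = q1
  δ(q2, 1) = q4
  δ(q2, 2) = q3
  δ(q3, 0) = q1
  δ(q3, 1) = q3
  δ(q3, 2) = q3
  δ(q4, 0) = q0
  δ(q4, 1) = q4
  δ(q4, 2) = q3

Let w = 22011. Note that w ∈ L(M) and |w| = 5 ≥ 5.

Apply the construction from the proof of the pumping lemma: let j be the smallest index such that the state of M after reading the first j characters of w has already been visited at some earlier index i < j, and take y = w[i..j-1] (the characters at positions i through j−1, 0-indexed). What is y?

1

State sequence: q0 -2-> q4 -2-> q3 -0-> q1 -1-> q1 -1-> q1
First repeat at step 4: q1 was already visited.

So i = 3, j = 4, giving x = w[0:3] = 220, y = w[3:4] = 1, z = w[4:5] = 1.
Check: |xy| = 4 ≤ 5 and |y| = 1 ≥ 1. Reading y takes M from q1 back to q1, so every xyⁱz is accepted.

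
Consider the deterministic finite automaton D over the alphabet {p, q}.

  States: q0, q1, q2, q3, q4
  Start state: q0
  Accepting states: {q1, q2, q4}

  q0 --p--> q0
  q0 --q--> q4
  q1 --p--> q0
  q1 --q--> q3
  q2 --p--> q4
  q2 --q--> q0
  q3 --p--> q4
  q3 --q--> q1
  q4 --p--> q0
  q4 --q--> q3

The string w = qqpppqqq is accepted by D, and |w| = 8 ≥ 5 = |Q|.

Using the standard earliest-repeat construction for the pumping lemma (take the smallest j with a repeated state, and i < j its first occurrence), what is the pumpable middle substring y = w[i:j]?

qp

Run of D on w = q q p p p q q q:
  step 0: q0  (start)
  step 1: q4  (read q: q0→q4)
  step 2: q3  (read q: q4→q3)
  step 3: q4  (read p: q3→q4)   ← first repeat (q4 seen earlier)
  step 4: q0  (read p: q4→q0)
  step 5: q0  (read p: q0→q0)
  step 6: q4  (read q: q0→q4)
  step 7: q3  (read q: q4→q3)
  step 8: q1  (read q: q3→q1)

So i = 1, j = 3, giving x = w[0:1] = q, y = w[1:3] = qp, z = w[3:8] = ppqqq.
Check: |xy| = 3 ≤ 5 and |y| = 2 ≥ 1. Reading y takes D from q4 back to q4, so every xyⁱz is accepted.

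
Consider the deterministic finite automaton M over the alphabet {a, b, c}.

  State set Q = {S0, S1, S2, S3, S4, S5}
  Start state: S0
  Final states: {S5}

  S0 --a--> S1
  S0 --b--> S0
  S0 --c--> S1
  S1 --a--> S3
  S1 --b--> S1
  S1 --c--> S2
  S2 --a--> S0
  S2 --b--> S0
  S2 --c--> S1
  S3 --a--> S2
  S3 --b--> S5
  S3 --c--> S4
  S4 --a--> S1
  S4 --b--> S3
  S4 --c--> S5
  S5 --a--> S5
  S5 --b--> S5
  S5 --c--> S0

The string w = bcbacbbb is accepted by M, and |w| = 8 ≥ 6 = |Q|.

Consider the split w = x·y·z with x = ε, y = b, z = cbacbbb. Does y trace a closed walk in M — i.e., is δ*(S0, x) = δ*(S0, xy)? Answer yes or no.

State sequence: S0 -b-> S0

After x (step 0): S0. After xy (step 1): S0.
They match, so y = b drives M around a cycle from S0 back to itself; pumping y any number of times keeps M in S0 before reading z, and xyⁱz ∈ L(M) for every i ≥ 0.

yes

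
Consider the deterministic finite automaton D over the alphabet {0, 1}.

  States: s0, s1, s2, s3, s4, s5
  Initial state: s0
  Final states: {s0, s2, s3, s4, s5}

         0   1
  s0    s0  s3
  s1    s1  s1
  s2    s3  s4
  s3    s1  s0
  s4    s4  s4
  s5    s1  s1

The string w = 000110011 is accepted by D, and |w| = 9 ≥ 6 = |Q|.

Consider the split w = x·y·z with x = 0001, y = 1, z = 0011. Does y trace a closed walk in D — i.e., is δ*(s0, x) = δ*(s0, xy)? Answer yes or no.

Run of D on the first 5 characters of w = 0 0 0 1 1:
  step 0: s0  (start)
  step 1: s0  (read 0: s0→s0)
  step 2: s0  (read 0: s0→s0)
  step 3: s0  (read 0: s0→s0)
  step 4: s3  (read 1: s0→s3)
  step 5: s0  (read 1: s3→s0)

After x (step 4): s3. After xy (step 5): s0.
They differ (s3 ≠ s0), so y is not a cycle from the state after x; this split is not the one the pumping-lemma construction produces, and pumping y need not keep the string in L(D).

no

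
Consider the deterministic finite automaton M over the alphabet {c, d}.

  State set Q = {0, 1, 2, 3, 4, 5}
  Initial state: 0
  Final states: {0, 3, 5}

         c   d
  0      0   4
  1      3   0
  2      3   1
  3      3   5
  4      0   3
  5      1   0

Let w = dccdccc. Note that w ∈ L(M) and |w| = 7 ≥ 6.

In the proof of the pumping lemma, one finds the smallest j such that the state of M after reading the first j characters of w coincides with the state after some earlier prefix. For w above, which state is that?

State sequence: 0 -d-> 4 -c-> 0 -c-> 0 -d-> 4 -c-> 0 -c-> 0 -c-> 0
First repeat at step 2: 0 was already visited.

The earliest repeat is at step j = 2: M is in 0, which it already visited at step i = 0.

0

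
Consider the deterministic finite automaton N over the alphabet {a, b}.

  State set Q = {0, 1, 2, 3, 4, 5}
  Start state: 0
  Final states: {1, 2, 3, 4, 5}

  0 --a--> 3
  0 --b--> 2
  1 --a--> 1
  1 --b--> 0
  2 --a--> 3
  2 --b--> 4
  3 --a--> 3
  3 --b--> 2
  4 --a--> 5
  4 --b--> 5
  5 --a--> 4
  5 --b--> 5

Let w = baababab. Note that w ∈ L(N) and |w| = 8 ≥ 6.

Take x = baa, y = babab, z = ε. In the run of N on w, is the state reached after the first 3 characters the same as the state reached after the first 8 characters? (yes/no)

no

State sequence: 0 -b-> 2 -a-> 3 -a-> 3 -b-> 2 -a-> 3 -b-> 2 -a-> 3 -b-> 2

After x (step 3): 3. After xy (step 8): 2.
They differ (3 ≠ 2), so y is not a cycle from the state after x; this split is not the one the pumping-lemma construction produces, and pumping y need not keep the string in L(N).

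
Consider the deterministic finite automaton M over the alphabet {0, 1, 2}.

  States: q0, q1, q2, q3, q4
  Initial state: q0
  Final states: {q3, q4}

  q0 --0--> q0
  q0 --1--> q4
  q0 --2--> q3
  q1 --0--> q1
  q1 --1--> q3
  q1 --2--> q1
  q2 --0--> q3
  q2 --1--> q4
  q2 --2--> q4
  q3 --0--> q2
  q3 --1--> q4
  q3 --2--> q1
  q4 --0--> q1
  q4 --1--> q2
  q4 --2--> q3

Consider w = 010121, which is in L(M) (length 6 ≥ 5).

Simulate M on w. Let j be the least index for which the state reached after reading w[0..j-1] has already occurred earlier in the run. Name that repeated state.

State sequence: q0 -0-> q0 -1-> q4 -0-> q1 -1-> q3 -2-> q1 -1-> q3
First repeat at step 1: q0 was already visited.

The earliest repeat is at step j = 1: M is in q0, which it already visited at step i = 0.
The DFA has 5 states, so the proof of the pumping lemma guarantees a repeated state among the first 5+1 visited; the segment between the two visits is the pumpable y.

q0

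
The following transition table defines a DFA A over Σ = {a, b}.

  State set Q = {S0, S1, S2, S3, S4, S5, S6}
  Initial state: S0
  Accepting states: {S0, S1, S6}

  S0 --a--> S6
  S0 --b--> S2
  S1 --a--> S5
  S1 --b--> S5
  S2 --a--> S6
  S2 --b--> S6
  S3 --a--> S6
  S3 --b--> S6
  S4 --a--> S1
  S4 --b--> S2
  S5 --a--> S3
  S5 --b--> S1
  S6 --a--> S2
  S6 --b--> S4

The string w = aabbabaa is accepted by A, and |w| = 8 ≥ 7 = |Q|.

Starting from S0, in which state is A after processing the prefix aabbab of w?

State sequence: S0 -a-> S6 -a-> S2 -b-> S6 -b-> S4 -a-> S1 -b-> S5

After reading 6 characters, A is in state S5.

S5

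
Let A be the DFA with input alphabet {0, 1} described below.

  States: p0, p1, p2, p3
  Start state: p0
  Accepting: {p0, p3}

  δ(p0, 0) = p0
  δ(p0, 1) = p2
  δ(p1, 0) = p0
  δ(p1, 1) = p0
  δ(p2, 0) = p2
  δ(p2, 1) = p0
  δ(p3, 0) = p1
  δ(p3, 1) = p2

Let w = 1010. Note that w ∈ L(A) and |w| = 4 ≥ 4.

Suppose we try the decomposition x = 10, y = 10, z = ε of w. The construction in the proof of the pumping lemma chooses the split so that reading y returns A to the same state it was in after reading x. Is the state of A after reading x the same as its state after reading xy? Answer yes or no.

Run of A on the first 4 characters of w = 1 0 1 0:
  step 0: p0  (start)
  step 1: p2  (read 1: p0→p2)
  step 2: p2  (read 0: p2→p2)
  step 3: p0  (read 1: p2→p0)
  step 4: p0  (read 0: p0→p0)

After x (step 2): p2. After xy (step 4): p0.
They differ (p2 ≠ p0), so y is not a cycle from the state after x; this split is not the one the pumping-lemma construction produces, and pumping y need not keep the string in L(A).

no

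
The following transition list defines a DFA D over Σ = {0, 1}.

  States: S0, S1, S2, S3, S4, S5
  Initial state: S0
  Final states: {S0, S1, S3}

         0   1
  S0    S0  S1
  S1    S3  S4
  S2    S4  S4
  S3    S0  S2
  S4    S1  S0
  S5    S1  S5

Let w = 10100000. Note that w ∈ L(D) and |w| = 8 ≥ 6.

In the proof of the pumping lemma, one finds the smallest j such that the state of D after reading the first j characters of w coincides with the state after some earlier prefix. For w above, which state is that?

Run of D on w = 1 0 1 0 0 0 0 0:
  step 0: S0  (start)
  step 1: S1  (read 1: S0→S1)
  step 2: S3  (read 0: S1→S3)
  step 3: S2  (read 1: S3→S2)
  step 4: S4  (read 0: S2→S4)
  step 5: S1  (read 0: S4→S1)   ← first repeat (S1 seen earlier)
  step 6: S3  (read 0: S1→S3)
  step 7: S0  (read 0: S3→S0)
  step 8: S0  (read 0: S0→S0)

The earliest repeat is at step j = 5: D is in S1, which it already visited at step i = 1.
With |Q| = 6, pigeonhole forces a state repeat no later than step 6; the substring read between the first and second visits to that state can be pumped.

S1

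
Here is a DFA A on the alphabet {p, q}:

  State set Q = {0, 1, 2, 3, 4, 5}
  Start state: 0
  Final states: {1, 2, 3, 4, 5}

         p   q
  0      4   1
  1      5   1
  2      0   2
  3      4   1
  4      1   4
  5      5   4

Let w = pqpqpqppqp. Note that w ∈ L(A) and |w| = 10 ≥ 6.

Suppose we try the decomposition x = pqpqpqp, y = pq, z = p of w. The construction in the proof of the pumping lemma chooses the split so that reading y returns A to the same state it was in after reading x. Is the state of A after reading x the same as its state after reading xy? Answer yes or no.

Run of A on the first 9 characters of w = p q p q p q p p q:
  step 0: 0  (start)
  step 1: 4  (read p: 0→4)
  step 2: 4  (read q: 4→4)
  step 3: 1  (read p: 4→1)
  step 4: 1  (read q: 1→1)
  step 5: 5  (read p: 1→5)
  step 6: 4  (read q: 5→4)
  step 7: 1  (read p: 4→1)
  step 8: 5  (read p: 1→5)
  step 9: 4  (read q: 5→4)

After x (step 7): 1. After xy (step 9): 4.
They differ (1 ≠ 4), so y is not a cycle from the state after x; this split is not the one the pumping-lemma construction produces, and pumping y need not keep the string in L(A).

no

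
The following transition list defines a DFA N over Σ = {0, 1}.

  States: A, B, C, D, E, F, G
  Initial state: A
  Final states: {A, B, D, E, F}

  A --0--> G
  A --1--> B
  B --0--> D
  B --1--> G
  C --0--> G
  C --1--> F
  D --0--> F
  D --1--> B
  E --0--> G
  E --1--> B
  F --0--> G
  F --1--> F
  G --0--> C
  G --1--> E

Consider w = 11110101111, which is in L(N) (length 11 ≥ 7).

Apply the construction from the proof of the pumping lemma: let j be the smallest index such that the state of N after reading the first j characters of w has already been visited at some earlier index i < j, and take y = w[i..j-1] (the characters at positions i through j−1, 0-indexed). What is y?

111

State sequence: A -1-> B -1-> G -1-> E -1-> B -0-> D -1-> B -0-> D -1-> B -1-> G -1-> E -1-> B
First repeat at step 4: B was already visited.

So i = 1, j = 4, giving x = w[0:1] = 1, y = w[1:4] = 111, z = w[4:11] = 0101111.
Check: |xy| = 4 ≤ 7 and |y| = 3 ≥ 1. Reading y takes N from B back to B, so every xyⁱz is accepted.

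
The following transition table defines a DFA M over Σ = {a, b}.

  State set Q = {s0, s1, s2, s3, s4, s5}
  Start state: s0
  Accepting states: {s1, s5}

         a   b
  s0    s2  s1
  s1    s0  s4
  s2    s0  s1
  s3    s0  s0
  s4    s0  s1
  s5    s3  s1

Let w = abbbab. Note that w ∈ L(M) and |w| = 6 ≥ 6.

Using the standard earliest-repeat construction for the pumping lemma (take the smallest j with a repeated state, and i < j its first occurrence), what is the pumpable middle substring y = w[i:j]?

Run of M on w = a b b b a b:
  step 0: s0  (start)
  step 1: s2  (read a: s0→s2)
  step 2: s1  (read b: s2→s1)
  step 3: s4  (read b: s1→s4)
  step 4: s1  (read b: s4→s1)   ← first repeat (s1 seen earlier)
  step 5: s0  (read a: s1→s0)
  step 6: s1  (read b: s0→s1)

So i = 2, j = 4, giving x = w[0:2] = ab, y = w[2:4] = bb, z = w[4:6] = ab.
Check: |xy| = 4 ≤ 6 and |y| = 2 ≥ 1. Reading y takes M from s1 back to s1, so every xyⁱz is accepted.

bb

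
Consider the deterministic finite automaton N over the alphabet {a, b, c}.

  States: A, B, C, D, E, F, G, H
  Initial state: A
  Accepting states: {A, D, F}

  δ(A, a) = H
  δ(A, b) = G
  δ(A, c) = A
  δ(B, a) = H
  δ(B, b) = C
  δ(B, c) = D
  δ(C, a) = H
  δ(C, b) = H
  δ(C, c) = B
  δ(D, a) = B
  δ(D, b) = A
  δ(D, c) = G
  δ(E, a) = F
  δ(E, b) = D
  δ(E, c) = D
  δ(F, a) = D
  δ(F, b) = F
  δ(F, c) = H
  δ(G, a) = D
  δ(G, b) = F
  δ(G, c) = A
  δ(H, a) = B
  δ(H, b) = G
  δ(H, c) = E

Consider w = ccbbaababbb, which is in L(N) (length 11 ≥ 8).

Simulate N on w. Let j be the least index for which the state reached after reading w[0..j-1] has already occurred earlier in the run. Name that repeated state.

A

State sequence: A -c-> A -c-> A -b-> G -b-> F -a-> D -a-> B -b-> C -a-> H -b-> G -b-> F -b-> F
First repeat at step 1: A was already visited.

The earliest repeat is at step j = 1: N is in A, which it already visited at step i = 0.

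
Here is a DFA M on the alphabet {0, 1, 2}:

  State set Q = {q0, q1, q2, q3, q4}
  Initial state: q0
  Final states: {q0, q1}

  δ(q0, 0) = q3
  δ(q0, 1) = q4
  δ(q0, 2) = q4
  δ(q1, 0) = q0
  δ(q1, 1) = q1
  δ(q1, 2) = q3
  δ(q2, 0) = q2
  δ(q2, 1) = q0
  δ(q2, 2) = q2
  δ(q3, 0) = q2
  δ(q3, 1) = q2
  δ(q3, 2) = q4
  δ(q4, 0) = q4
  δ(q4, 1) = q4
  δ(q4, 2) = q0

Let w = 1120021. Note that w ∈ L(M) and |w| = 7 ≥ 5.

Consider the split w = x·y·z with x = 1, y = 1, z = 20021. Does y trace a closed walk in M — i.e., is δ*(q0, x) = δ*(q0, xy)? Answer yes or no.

yes

Run of M on the first 2 characters of w = 1 1:
  step 0: q0  (start)
  step 1: q4  (read 1: q0→q4)
  step 2: q4  (read 1: q4→q4)

After x (step 1): q4. After xy (step 2): q4.
They match, so y = 1 drives M around a cycle from q4 back to itself; pumping y any number of times keeps M in q4 before reading z, and xyⁱz ∈ L(M) for every i ≥ 0.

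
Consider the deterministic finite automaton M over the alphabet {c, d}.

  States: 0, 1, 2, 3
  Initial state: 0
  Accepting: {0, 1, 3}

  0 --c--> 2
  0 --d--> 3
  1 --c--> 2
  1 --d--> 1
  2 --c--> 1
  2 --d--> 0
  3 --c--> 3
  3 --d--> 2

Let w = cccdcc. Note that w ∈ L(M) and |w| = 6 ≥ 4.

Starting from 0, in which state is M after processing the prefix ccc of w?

2

Run of M on the first 3 characters of w = c c c:
  step 0: 0  (start)
  step 1: 2  (read c: 0→2)
  step 2: 1  (read c: 2→1)
  step 3: 2  (read c: 1→2)

After reading 3 characters, M is in state 2.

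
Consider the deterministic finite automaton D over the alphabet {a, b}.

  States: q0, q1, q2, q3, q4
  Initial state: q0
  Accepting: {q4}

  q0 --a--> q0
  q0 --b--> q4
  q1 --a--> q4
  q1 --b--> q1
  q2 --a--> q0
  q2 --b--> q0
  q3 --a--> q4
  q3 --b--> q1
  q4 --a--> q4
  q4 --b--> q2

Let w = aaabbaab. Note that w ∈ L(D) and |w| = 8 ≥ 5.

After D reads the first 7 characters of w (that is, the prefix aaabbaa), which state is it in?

q0

State sequence: q0 -a-> q0 -a-> q0 -a-> q0 -b-> q4 -b-> q2 -a-> q0 -a-> q0

After reading 7 characters, D is in state q0.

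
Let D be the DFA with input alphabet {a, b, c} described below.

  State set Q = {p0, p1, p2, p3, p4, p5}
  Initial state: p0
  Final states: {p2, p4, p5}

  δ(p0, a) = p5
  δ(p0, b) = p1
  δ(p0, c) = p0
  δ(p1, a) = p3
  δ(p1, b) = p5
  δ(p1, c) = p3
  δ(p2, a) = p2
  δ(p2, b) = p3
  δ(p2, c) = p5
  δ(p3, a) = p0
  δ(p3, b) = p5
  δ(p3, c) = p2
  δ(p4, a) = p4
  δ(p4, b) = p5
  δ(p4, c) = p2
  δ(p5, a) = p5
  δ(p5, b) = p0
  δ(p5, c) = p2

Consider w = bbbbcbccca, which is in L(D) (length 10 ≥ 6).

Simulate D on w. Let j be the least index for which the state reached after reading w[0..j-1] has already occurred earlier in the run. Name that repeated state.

State sequence: p0 -b-> p1 -b-> p5 -b-> p0 -b-> p1 -c-> p3 -b-> p5 -c-> p2 -c-> p5 -c-> p2 -a-> p2
First repeat at step 3: p0 was already visited.

The earliest repeat is at step j = 3: D is in p0, which it already visited at step i = 0.
The DFA has 6 states, so the proof of the pumping lemma guarantees a repeated state among the first 6+1 visited; the segment between the two visits is the pumpable y.

p0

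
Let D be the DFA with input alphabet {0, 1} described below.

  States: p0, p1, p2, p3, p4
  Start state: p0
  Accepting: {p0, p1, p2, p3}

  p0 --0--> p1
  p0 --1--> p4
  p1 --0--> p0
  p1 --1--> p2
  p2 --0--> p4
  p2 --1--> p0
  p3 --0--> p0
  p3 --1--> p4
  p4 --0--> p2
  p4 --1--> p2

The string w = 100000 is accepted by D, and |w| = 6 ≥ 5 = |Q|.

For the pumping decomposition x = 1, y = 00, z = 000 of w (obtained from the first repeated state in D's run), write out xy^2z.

10000000

xy^2z = 1·00·00·000 = 10000000.
Reading y = 00 takes D from p4 back to p4, so after x·y·y the machine is still in p4, and z then leads to the accepting state p2. Hence 10000000 ∈ L(D).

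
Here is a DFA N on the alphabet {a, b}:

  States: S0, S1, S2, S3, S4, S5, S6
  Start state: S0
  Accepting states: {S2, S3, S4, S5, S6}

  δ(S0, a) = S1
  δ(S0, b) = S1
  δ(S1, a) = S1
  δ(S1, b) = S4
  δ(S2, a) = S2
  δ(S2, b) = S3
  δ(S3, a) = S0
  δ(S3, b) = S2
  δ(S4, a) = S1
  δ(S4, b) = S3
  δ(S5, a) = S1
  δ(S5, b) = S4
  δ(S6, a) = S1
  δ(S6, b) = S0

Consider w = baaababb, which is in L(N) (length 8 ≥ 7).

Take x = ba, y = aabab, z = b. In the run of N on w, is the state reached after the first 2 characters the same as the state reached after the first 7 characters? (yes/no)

State sequence: S0 -b-> S1 -a-> S1 -a-> S1 -a-> S1 -b-> S4 -a-> S1 -b-> S4

After x (step 2): S1. After xy (step 7): S4.
They differ (S1 ≠ S4), so y is not a cycle from the state after x; this split is not the one the pumping-lemma construction produces, and pumping y need not keep the string in L(N).

no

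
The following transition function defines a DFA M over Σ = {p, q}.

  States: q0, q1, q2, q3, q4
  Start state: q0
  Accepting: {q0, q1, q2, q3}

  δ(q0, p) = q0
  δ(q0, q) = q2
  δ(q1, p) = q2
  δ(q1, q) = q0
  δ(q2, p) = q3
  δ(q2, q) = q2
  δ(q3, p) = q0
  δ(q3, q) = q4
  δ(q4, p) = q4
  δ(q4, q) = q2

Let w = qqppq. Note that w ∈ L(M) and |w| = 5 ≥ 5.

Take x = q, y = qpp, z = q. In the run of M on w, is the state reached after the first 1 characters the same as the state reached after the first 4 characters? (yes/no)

no

Run of M on the first 4 characters of w = q q p p:
  step 0: q0  (start)
  step 1: q2  (read q: q0→q2)
  step 2: q2  (read q: q2→q2)
  step 3: q3  (read p: q2→q3)
  step 4: q0  (read p: q3→q0)

After x (step 1): q2. After xy (step 4): q0.
They differ (q2 ≠ q0), so y is not a cycle from the state after x; this split is not the one the pumping-lemma construction produces, and pumping y need not keep the string in L(M).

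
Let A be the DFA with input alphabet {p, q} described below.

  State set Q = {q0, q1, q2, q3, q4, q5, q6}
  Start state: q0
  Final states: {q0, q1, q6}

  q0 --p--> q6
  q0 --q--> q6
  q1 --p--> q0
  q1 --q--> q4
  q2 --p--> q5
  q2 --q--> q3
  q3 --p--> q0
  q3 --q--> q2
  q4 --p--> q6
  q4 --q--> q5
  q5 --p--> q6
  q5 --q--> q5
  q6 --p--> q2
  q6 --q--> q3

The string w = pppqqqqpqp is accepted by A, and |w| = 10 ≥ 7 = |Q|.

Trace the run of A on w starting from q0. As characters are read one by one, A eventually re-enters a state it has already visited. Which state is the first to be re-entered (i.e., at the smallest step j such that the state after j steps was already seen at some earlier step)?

State sequence: q0 -p-> q6 -p-> q2 -p-> q5 -q-> q5 -q-> q5 -q-> q5 -q-> q5 -p-> q6 -q-> q3 -p-> q0
First repeat at step 4: q5 was already visited.

The earliest repeat is at step j = 4: A is in q5, which it already visited at step i = 3.
The DFA has 7 states, so the proof of the pumping lemma guarantees a repeated state among the first 7+1 visited; the segment between the two visits is the pumpable y.

q5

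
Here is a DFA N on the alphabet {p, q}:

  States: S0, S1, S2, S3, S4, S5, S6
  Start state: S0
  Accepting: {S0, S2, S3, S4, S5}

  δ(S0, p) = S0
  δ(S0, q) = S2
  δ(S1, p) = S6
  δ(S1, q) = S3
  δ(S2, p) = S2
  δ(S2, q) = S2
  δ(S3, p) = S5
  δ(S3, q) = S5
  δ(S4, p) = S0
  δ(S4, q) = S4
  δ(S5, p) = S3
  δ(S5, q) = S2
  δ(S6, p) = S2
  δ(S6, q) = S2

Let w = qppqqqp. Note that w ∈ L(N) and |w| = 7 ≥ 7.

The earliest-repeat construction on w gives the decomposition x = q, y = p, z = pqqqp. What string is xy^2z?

xy^2z = q·p·p·pqqqp = qpppqqqp.
Reading y = p takes N from S2 back to S2, so after x·y·y the machine is still in S2, and z then leads to the accepting state S2. Hence qpppqqqp ∈ L(N).

qpppqqqp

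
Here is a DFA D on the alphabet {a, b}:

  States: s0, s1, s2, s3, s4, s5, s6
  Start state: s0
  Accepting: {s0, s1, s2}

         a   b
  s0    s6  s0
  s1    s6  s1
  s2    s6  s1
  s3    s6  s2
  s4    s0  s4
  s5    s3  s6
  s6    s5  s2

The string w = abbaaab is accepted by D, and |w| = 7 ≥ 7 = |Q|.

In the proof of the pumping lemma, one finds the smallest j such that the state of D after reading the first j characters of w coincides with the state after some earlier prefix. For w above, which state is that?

s6

Run of D on w = a b b a a a b:
  step 0: s0  (start)
  step 1: s6  (read a: s0→s6)
  step 2: s2  (read b: s6→s2)
  step 3: s1  (read b: s2→s1)
  step 4: s6  (read a: s1→s6)   ← first repeat (s6 seen earlier)
  step 5: s5  (read a: s6→s5)
  step 6: s3  (read a: s5→s3)
  step 7: s2  (read b: s3→s2)

The earliest repeat is at step j = 4: D is in s6, which it already visited at step i = 1.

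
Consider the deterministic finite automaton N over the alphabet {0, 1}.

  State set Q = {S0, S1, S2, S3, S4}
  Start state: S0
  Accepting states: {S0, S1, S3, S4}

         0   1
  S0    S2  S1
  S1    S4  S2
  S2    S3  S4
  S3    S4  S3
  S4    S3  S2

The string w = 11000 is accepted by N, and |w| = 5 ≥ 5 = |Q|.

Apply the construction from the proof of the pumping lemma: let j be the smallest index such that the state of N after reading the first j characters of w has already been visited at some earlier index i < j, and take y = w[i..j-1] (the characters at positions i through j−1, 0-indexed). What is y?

00

Run of N on w = 1 1 0 0 0:
  step 0: S0  (start)
  step 1: S1  (read 1: S0→S1)
  step 2: S2  (read 1: S1→S2)
  step 3: S3  (read 0: S2→S3)
  step 4: S4  (read 0: S3→S4)
  step 5: S3  (read 0: S4→S3)   ← first repeat (S3 seen earlier)

So i = 3, j = 5, giving x = w[0:3] = 110, y = w[3:5] = 00, z = w[5:5] = ε.
Check: |xy| = 5 ≤ 5 and |y| = 2 ≥ 1. Reading y takes N from S3 back to S3, so every xyⁱz is accepted.
Since N has 5 states, any run of length ≥ 5 visits 5+1 states, so by pigeonhole some state repeats within the first 5 steps — that repeat gives the pumpable loop.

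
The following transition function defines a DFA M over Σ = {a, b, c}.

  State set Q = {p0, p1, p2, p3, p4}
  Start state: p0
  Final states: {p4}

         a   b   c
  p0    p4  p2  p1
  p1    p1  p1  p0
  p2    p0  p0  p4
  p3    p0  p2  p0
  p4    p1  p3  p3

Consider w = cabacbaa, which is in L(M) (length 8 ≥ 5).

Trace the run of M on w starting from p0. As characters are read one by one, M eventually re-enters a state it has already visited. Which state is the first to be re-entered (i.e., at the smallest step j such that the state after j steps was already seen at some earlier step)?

Run of M on w = c a b a c b a a:
  step 0: p0  (start)
  step 1: p1  (read c: p0→p1)
  step 2: p1  (read a: p1→p1)   ← first repeat (p1 seen earlier)
  step 3: p1  (read b: p1→p1)
  step 4: p1  (read a: p1→p1)
  step 5: p0  (read c: p1→p0)
  step 6: p2  (read b: p0→p2)
  step 7: p0  (read a: p2→p0)
  step 8: p4  (read a: p0→p4)

The earliest repeat is at step j = 2: M is in p1, which it already visited at step i = 1.

p1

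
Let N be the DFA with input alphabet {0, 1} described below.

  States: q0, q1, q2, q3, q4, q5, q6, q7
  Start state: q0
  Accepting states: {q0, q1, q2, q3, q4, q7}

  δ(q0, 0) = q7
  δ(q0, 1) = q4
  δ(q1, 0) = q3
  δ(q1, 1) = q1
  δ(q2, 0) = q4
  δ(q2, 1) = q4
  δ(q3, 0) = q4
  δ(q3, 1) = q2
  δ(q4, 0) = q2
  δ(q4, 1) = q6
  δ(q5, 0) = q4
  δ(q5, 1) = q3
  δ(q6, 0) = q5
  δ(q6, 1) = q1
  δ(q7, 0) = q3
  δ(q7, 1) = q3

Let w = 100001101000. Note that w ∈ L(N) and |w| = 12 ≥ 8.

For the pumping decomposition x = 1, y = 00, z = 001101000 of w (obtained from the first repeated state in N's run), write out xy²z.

xy^2z = 1·00·00·001101000 = 10000001101000.
Reading y = 00 takes N from q4 back to q4, so after x·y·y the machine is still in q4, and z then leads to the accepting state q4. Hence 10000001101000 ∈ L(N).

10000001101000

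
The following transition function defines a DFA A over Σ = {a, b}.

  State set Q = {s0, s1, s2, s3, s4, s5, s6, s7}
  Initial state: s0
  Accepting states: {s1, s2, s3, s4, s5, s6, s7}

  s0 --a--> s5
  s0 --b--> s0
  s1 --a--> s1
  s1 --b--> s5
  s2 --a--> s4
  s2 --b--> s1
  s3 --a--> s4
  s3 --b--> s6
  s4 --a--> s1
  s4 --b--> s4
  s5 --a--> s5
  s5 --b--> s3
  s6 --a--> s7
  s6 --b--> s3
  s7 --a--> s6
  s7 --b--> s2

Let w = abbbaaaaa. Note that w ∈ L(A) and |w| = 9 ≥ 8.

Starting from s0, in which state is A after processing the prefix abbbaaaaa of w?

s1

State sequence: s0 -a-> s5 -b-> s3 -b-> s6 -b-> s3 -a-> s4 -a-> s1 -a-> s1 -a-> s1 -a-> s1

After reading 9 characters, A is in state s1.
(This kind of state-tracing is the core of the pumping-lemma construction: with 8 states, pigeonhole forces a repeat within the first 8 steps.)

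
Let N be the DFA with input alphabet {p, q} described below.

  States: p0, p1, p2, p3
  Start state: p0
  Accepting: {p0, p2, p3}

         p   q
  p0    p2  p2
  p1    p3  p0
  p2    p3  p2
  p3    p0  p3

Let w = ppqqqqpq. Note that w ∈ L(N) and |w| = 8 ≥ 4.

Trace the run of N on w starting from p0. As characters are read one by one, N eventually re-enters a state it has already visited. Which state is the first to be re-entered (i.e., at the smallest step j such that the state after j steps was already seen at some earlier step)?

State sequence: p0 -p-> p2 -p-> p3 -q-> p3 -q-> p3 -q-> p3 -q-> p3 -p-> p0 -q-> p2
First repeat at step 3: p3 was already visited.

The earliest repeat is at step j = 3: N is in p3, which it already visited at step i = 2.
Since N has 4 states, any run of length ≥ 4 visits 4+1 states, so by pigeonhole some state repeats within the first 4 steps — that repeat gives the pumpable loop.

p3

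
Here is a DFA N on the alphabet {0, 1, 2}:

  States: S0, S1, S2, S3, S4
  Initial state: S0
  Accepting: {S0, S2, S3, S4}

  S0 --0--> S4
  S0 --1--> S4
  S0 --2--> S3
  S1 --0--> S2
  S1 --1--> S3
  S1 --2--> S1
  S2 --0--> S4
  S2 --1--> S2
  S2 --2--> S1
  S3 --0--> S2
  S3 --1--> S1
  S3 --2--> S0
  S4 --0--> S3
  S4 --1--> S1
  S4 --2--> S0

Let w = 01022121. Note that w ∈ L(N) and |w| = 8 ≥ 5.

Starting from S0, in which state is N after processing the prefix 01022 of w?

Run of N on the first 5 characters of w = 0 1 0 2 2:
  step 0: S0  (start)
  step 1: S4  (read 0: S0→S4)
  step 2: S1  (read 1: S4→S1)
  step 3: S2  (read 0: S1→S2)
  step 4: S1  (read 2: S2→S1)
  step 5: S1  (read 2: S1→S1)

After reading 5 characters, N is in state S1.

S1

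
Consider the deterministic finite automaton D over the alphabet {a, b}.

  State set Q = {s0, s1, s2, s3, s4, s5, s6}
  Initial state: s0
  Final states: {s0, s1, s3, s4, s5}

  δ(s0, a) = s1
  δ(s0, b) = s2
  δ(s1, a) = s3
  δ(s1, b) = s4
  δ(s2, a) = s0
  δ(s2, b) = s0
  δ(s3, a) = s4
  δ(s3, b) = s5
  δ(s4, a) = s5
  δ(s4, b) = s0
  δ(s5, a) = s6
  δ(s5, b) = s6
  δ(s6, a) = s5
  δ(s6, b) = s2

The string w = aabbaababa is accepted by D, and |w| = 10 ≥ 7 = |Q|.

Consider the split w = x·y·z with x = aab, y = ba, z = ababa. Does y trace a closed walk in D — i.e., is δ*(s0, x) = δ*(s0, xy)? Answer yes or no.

State sequence: s0 -a-> s1 -a-> s3 -b-> s5 -b-> s6 -a-> s5

After x (step 3): s5. After xy (step 5): s5.
They match, so y = ba drives D around a cycle from s5 back to itself; pumping y any number of times keeps D in s5 before reading z, and xyⁱz ∈ L(D) for every i ≥ 0.

yes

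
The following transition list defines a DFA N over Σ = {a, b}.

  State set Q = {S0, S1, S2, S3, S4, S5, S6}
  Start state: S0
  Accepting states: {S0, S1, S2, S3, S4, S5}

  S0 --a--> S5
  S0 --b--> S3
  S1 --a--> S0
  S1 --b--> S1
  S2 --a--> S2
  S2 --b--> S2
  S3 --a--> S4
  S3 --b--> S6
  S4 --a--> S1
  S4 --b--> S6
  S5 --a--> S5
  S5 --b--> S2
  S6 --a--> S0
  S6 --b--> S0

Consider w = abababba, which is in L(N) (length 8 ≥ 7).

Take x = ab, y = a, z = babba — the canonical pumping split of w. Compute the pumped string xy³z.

xy^3z = ab·a·a·a·babba = abaaababba.
Reading y = a takes N from S2 back to S2, so after x·y·y·y the machine is still in S2, and z then leads to the accepting state S2. Hence abaaababba ∈ L(N).

abaaababba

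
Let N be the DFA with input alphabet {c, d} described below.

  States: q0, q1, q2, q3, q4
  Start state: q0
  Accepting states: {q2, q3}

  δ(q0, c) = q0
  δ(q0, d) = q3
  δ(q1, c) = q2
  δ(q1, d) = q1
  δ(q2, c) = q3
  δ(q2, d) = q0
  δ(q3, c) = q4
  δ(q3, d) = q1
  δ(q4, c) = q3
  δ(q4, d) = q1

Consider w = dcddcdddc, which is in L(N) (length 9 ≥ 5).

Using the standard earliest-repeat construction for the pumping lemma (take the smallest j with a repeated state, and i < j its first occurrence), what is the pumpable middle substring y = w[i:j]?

d

State sequence: q0 -d-> q3 -c-> q4 -d-> q1 -d-> q1 -c-> q2 -d-> q0 -d-> q3 -d-> q1 -c-> q2
First repeat at step 4: q1 was already visited.

So i = 3, j = 4, giving x = w[0:3] = dcd, y = w[3:4] = d, z = w[4:9] = cdddc.
Check: |xy| = 4 ≤ 5 and |y| = 1 ≥ 1. Reading y takes N from q1 back to q1, so every xyⁱz is accepted.
Since N has 5 states, any run of length ≥ 5 visits 5+1 states, so by pigeonhole some state repeats within the first 5 steps — that repeat gives the pumpable loop.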